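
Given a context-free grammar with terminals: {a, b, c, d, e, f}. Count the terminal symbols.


Terminal symbols: a, b, c, d, e, f
Counting each: a (#1), b (#2), c (#3), d (#4), e (#5), f (#6)
Total = 6

6


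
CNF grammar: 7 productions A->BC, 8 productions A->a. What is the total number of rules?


CNF allows two rule forms:
  A -> BC (binary): 7 rules
  A -> a (terminal): 8 rules
Total = 7 + 8 = 15

15


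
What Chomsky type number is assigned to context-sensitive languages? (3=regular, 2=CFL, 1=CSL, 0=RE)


Chomsky hierarchy levels:
  Type 3: Regular (DFA/NFA/regex)
  Type 2: Context-free (PDA)
  Type 1: Context-sensitive
  Type 0: Recursively enumerable (TM)
'context-sensitive' corresponds to Type 1

1


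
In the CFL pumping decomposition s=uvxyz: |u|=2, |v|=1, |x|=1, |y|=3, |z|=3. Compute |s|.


|s| = |u| + |v| + |x| + |y| + |z|
= 2 + 1 + 1 + 3 + 3
= 3 + 1 + 6
= 4 + 6
= 10

10


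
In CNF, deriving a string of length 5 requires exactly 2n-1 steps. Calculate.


Chomsky Normal Form derivation:
String length n = 5
Each step either:
  - Splits a nonterminal into two (n-1 such steps)
  - Converts a nonterminal to terminal (n such steps)
Total = (n-1) + n = 2n - 1
= 2(5) - 1
= 10 - 1
= 9

9


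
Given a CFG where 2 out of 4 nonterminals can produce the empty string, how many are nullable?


Nonterminals: {S, A, B, C}
A nonterminal is nullable if it can derive epsilon
Counting nullable nonterminals: 2
Total nullable = 2

2


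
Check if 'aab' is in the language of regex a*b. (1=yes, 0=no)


Pattern: a*b
String: 'aab'
Pattern requires: zero or more 'a's followed by exactly one 'b'
Found 2 leading 'a's
Remaining: 'b'
Remaining is exactly 'b' -> match
Result: 1

1


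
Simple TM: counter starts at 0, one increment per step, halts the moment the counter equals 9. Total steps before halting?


Counter starts at 0. Counting sequence:
  Step 1: counter = 1
  Step 2: counter = 2
  Step 3: counter = 3
  Step 4: counter = 4
  Step 5: counter = 5
  Step 6: counter = 6
  ...
  Step 9: counter = 9
Counter reached 9 -> halt
Total steps = 9

9


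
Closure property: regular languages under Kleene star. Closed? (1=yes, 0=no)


Regular languages are closed under:
- Union (DFA product construction)
- Intersection (DFA product construction)
- Complement (swap accept/reject states)
- Concatenation (NFA construction)
- Kleene star (NFA construction)
Kleene star is in this list
Therefore: closed

1


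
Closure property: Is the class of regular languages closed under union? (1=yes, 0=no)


Regular languages are closed under all standard operations:
- Union: Yes (product construction)
- Intersection: Yes (product construction)
- Complement: Yes (swap accept/reject)
- Concatenation: Yes (NFA construction)
Operation: union -> Closed

1


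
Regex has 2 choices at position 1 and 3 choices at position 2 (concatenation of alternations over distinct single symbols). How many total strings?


First group: 2 alternatives
Second group: 3 alternatives
Concatenation: each choice from group 1 pairs with each from group 2
Total = 2 x 3 = 6

6


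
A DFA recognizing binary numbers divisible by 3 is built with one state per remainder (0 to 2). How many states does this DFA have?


Divisibility by 3 is tracked via the remainder mod 3: 0, 1, ..., 2
The construction assigns one state to each remainder
Number of remainders = 3

3


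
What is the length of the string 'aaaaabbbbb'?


String: 'aaaaabbbbb'
Counting characters:
  'a' appears 5 time(s)
  'b' appears 5 time(s)
Total length = 5 + 5 = 10

10


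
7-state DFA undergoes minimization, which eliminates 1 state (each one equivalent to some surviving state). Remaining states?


Original DFA: 7 states
Redundant states removed: 1
Minimized states = original - removed
= 7 - 1
= 6

6


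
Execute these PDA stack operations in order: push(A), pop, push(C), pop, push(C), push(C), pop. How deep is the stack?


Tracing stack operations:
  push(A) -> stack = [A], depth=1
  pop -> removed A, stack = [], depth=0
  push(C) -> stack = [C], depth=1
  pop -> removed C, stack = [], depth=0
  push(C) -> stack = [C], depth=1
  push(C) -> stack = [C,C], depth=2
  pop -> removed C, stack = [C], depth=1
Final depth = 1

1


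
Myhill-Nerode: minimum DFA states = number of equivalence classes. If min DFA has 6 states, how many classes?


Myhill-Nerode theorem:
Number of equivalence classes = number of states in minimal DFA
Minimal DFA states = 6
Therefore equivalence classes = 6

6


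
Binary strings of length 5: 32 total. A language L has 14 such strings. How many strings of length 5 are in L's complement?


Alphabet: {0,1}
String length: 5
Total strings of length 5 = 2^5 = 32
Strings in L = 14
Complement = total - |L|
= 32 - 14
= 18

18


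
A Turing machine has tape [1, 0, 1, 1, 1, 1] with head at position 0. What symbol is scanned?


Tape: [1, 0, 1, 1, 1, 1]
Positions: 0 1 2 3 4 5
Values:    1 0 1 1 1 1
Head at position 0
tape[0] = 1

1


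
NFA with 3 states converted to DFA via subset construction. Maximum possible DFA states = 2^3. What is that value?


NFA has 3 states
Subset construction: each DFA state = subset of NFA states
Maximum subsets = 2^3
2^3 = 8

8


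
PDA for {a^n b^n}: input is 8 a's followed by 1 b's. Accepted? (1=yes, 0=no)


Language requires equal numbers of a's and b's
PDA pushes for each 'a', pops for each 'b'
Number of a's = 8
Number of b's = 1
8 != 1 -> Reject

0


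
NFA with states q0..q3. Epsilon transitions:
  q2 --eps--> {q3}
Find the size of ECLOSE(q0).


Starting from q0
Initialize closure = {q0}
q0 has no outgoing epsilon transitions -> nothing to add
Final closure: {q0}
Size = 1

1


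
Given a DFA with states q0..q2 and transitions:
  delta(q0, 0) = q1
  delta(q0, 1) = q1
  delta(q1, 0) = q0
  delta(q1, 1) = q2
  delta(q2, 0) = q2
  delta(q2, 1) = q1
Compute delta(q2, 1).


Looking up transition function:
delta(q2, 1) in the table
Row: q2, Column: 1
Result: q1

q1


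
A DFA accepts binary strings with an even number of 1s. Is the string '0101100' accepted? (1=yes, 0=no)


DFA has 2 states: q_even (start, accept=yes) and q_odd
Processing string '0101100' character by character:
  Position 0: read '0', 1-count=0 -> q_even (no change)
  Position 1: read '1', 1-count=1 -> q_odd
  Position 2: read '0', 1-count=1 -> q_odd (no change)
  Position 3: read '1', 1-count=2 -> q_even
  Position 4: read '1', 1-count=3 -> q_odd
  Position 5: read '0', 1-count=3 -> q_odd (no change)
  Position 6: read '0', 1-count=3 -> q_odd (no change)
Final state: q_odd, total 1s = 3 (odd); the DFA requires an even count -> reject

0


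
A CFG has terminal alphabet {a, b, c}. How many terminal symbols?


Terminal symbols: a, b, c
Counting each: a (#1), b (#2), c (#3)
Total = 3

3


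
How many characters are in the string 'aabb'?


String: 'aabb'
Counting characters:
  'a' appears 2 time(s)
  'b' appears 2 time(s)
Total length = 2 + 2 = 4

4


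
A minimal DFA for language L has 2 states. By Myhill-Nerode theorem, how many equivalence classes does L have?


Myhill-Nerode theorem:
Number of equivalence classes = number of states in minimal DFA
Minimal DFA states = 2
Therefore equivalence classes = 2

2


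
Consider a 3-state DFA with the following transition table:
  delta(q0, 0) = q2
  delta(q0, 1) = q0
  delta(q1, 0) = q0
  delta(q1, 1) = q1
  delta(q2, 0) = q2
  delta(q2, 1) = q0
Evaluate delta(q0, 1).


Looking up transition function:
delta(q0, 1) in the table
Row: q0, Column: 1
Result: q0

q0


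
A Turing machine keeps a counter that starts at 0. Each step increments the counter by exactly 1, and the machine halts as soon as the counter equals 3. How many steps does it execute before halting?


Counter starts at 0. Counting sequence:
  Step 1: counter = 1
  Step 2: counter = 2
  Step 3: counter = 3
Counter reached 3 -> halt
Total steps = 3

3


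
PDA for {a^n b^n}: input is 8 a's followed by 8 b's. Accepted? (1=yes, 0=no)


Language requires equal numbers of a's and b's
PDA pushes for each 'a', pops for each 'b'
Number of a's = 8
Number of b's = 8
8 == 8 -> Accept

1


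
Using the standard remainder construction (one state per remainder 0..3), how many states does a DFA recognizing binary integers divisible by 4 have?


Divisibility by 4 is tracked via the remainder mod 4: 0, 1, ..., 3
The construction assigns one state to each remainder
Number of remainders = 4

4


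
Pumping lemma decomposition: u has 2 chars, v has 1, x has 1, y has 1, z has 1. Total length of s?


|s| = |u| + |v| + |x| + |y| + |z|
= 2 + 1 + 1 + 1 + 1
= 3 + 1 + 2
= 4 + 2
= 6

6


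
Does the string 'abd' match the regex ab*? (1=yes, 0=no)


Pattern: ab*
String: 'abd'
Pattern requires: exactly one 'a' followed by zero or more 'b's
First char is 'a' -> OK
Rest 'bd': all b's? No
Result: 0

0


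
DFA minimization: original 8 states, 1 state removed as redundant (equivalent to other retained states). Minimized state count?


Original DFA: 8 states
Redundant states removed: 1
Minimized states = original - removed
= 8 - 1
= 7

7


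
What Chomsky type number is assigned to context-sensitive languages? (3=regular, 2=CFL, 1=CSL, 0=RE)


Chomsky hierarchy levels:
  Type 3: Regular (DFA/NFA/regex)
  Type 2: Context-free (PDA)
  Type 1: Context-sensitive
  Type 0: Recursively enumerable (TM)
'context-sensitive' corresponds to Type 1

1


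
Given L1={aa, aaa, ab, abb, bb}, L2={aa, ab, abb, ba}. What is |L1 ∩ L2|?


L1 = {aa, aaa, ab, abb, bb}
L2 = {aa, ab, abb, ba}
Checking each string in L1 against L2:
  'aa': in L2? Yes
  'aaa': in L2? No
  'ab': in L2? Yes
  'abb': in L2? Yes
  'bb': in L2? No
Intersection = {aa, ab, abb}
|L1 ∩ L2| = 3

3


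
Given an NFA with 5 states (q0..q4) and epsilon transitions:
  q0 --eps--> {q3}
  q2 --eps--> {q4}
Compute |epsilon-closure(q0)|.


Starting from q0
Initialize closure = {q0}
Follow epsilon from q0 -> add q3
Final closure: {q0, q3}
Size = 2

2


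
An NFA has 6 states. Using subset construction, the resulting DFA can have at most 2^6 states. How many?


NFA has 6 states
Subset construction: each DFA state = subset of NFA states
Maximum subsets = 2^6
2^6 = 64

64


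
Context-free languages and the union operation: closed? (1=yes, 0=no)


CFL closure properties:
  Closed under: union, concatenation, Kleene star
  NOT closed under: intersection, complement
Operation 'union' is in closed list -> Yes (closed)

1


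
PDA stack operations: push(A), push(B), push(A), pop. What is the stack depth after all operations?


Tracing stack operations:
  push(A) -> stack = [A], depth=1
  push(B) -> stack = [A,B], depth=2
  push(A) -> stack = [A,B,A], depth=3
  pop -> removed A, stack = [A,B], depth=2
Final depth = 2

2


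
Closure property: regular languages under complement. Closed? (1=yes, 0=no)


Regular languages are closed under:
- Union (DFA product construction)
- Intersection (DFA product construction)
- Complement (swap accept/reject states)
- Concatenation (NFA construction)
- Kleene star (NFA construction)
complement is in this list
Therefore: closed

1


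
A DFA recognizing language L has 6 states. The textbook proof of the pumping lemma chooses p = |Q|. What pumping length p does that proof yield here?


Pumping lemma for regular languages (standard proof):
Take p = |Q|, the number of DFA states.
Any string of length >= |Q| passes through |Q|+1 states while reading its first |Q| symbols,
so by pigeonhole some state repeats, giving the loop that can be pumped.
Here |Q| = 6
Therefore the proof uses p = 6

6


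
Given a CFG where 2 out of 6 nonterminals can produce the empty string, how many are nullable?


Nonterminals: {S, A, B, C, D, E}
A nonterminal is nullable if it can derive epsilon
Counting nullable nonterminals: 2
Total nullable = 2

2


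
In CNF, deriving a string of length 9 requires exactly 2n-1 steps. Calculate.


Chomsky Normal Form derivation:
String length n = 9
Each step either:
  - Splits a nonterminal into two (n-1 such steps)
  - Converts a nonterminal to terminal (n such steps)
Total = (n-1) + n = 2n - 1
= 2(9) - 1
= 18 - 1
= 17

17


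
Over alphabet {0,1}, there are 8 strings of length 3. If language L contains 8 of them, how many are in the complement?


Alphabet: {0,1}
String length: 3
Total strings of length 3 = 2^3 = 8
Strings in L = 8
Complement = total - |L|
= 8 - 8
= 0

0


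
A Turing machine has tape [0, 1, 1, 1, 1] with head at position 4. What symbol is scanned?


Tape: [0, 1, 1, 1, 1]
Positions: 0 1 2 3 4
Values:    0 1 1 1 1
Head at position 4
tape[4] = 1

1


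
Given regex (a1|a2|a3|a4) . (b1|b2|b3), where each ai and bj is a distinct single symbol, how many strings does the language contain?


First group: 4 alternatives
Second group: 3 alternatives
Concatenation: each choice from group 1 pairs with each from group 2
Total = 4 x 3 = 12

12


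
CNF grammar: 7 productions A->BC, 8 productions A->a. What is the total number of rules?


CNF allows two rule forms:
  A -> BC (binary): 7 rules
  A -> a (terminal): 8 rules
Total = 7 + 8 = 15

15


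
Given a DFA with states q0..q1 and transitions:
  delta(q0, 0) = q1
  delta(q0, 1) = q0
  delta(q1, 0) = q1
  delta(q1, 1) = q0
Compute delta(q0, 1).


Looking up transition function:
delta(q0, 1) in the table
Row: q0, Column: 1
Result: q0

q0


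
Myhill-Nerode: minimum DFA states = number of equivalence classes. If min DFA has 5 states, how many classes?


Myhill-Nerode theorem:
Number of equivalence classes = number of states in minimal DFA
Minimal DFA states = 5
Therefore equivalence classes = 5

5


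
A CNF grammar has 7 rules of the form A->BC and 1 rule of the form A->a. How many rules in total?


CNF allows two rule forms:
  A -> BC (binary): 7 rules
  A -> a (terminal): 1 rule
Total = 7 + 1 = 8

8


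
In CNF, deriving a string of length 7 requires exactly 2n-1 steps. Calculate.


Chomsky Normal Form derivation:
String length n = 7
Each step either:
  - Splits a nonterminal into two (n-1 such steps)
  - Converts a nonterminal to terminal (n such steps)
Total = (n-1) + n = 2n - 1
= 2(7) - 1
= 14 - 1
= 13

13


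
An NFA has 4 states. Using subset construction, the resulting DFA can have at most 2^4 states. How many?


NFA has 4 states
Subset construction: each DFA state = subset of NFA states
Maximum subsets = 2^4
2^4 = 16

16


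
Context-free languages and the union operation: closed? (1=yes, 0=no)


CFL closure properties:
  Closed under: union, concatenation, Kleene star
  NOT closed under: intersection, complement
Operation 'union' is in closed list -> Yes (closed)

1


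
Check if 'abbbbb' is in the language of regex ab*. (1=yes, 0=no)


Pattern: ab*
String: 'abbbbb'
Pattern requires: exactly one 'a' followed by zero or more 'b's
First char is 'a' -> OK
Rest 'bbbbb': all b's? Yes
Result: 1

1


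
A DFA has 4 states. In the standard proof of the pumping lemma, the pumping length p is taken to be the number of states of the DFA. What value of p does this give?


Pumping lemma for regular languages (standard proof):
Take p = |Q|, the number of DFA states.
Any string of length >= |Q| passes through |Q|+1 states while reading its first |Q| symbols,
so by pigeonhole some state repeats, giving the loop that can be pumped.
Here |Q| = 4
Therefore the proof uses p = 4

4


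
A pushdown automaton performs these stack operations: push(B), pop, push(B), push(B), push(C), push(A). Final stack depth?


Tracing stack operations:
  push(B) -> stack = [B], depth=1
  pop -> removed B, stack = [], depth=0
  push(B) -> stack = [B], depth=1
  push(B) -> stack = [B,B], depth=2
  push(C) -> stack = [B,B,C], depth=3
  push(A) -> stack = [B,B,C,A], depth=4
Final depth = 4

4


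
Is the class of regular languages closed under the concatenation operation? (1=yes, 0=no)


Regular languages are closed under:
- Union (DFA product construction)
- Intersection (DFA product construction)
- Complement (swap accept/reject states)
- Concatenation (NFA construction)
- Kleene star (NFA construction)
concatenation is in this list
Therefore: closed

1


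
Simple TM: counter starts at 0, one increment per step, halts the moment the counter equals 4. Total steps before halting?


Counter starts at 0. Counting sequence:
  Step 1: counter = 1
  Step 2: counter = 2
  Step 3: counter = 3
  Step 4: counter = 4
Counter reached 4 -> halt
Total steps = 4

4


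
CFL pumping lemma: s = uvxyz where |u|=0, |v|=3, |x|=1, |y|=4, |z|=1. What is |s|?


|s| = |u| + |v| + |x| + |y| + |z|
= 0 + 3 + 1 + 4 + 1
= 3 + 1 + 5
= 4 + 5
= 9

9


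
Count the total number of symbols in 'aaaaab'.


String: 'aaaaab'
Counting characters:
  'a' appears 5 time(s)
  'b' appears 1 time(s)
Total length = 5 + 1 = 6

6


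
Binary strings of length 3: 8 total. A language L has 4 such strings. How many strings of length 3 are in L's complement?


Alphabet: {0,1}
String length: 3
Total strings of length 3 = 2^3 = 8
Strings in L = 4
Complement = total - |L|
= 8 - 4
= 4

4


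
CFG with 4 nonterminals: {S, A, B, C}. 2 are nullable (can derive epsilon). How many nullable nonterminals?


Nonterminals: {S, A, B, C}
A nonterminal is nullable if it can derive epsilon
Counting nullable nonterminals: 2
Total nullable = 2

2


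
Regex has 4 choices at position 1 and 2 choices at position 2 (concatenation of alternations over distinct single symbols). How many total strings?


First group: 4 alternatives
Second group: 2 alternatives
Concatenation: each choice from group 1 pairs with each from group 2
Total = 4 x 2 = 8

8


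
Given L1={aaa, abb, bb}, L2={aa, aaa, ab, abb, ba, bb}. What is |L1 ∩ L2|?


L1 = {aaa, abb, bb}
L2 = {aa, aaa, ab, abb, ba, bb}
Checking each string in L1 against L2:
  'aaa': in L2? Yes
  'abb': in L2? Yes
  'bb': in L2? Yes
Intersection = {aaa, abb, bb}
|L1 ∩ L2| = 3

3


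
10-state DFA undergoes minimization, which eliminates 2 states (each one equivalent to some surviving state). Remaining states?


Original DFA: 10 states
Redundant states removed: 2
Minimized states = original - removed
= 10 - 2
= 8

8


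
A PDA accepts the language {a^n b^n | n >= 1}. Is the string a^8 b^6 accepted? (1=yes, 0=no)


Language requires equal numbers of a's and b's
PDA pushes for each 'a', pops for each 'b'
Number of a's = 8
Number of b's = 6
8 != 6 -> Reject

0


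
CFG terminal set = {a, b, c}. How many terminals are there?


Terminal symbols: a, b, c
Counting each: a (#1), b (#2), c (#3)
Total = 3

3


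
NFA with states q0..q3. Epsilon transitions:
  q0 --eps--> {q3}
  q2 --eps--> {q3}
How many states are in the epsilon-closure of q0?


Starting from q0
Initialize closure = {q0}
Follow epsilon from q0 -> add q3
Final closure: {q0, q3}
Size = 2

2


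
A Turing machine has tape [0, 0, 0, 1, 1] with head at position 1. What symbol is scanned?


Tape: [0, 0, 0, 1, 1]
Positions: 0 1 2 3 4
Values:    0 0 0 1 1
Head at position 1
tape[1] = 0

0


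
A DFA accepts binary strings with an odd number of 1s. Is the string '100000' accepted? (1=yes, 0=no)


DFA has 2 states: q_even (start, accept=no) and q_odd
Processing string '100000' character by character:
  Position 0: read '1', 1-count=1 -> q_odd
  Position 1: read '0', 1-count=1 -> q_odd (no change)
  Position 2: read '0', 1-count=1 -> q_odd (no change)
  Position 3: read '0', 1-count=1 -> q_odd (no change)
  Position 4: read '0', 1-count=1 -> q_odd (no change)
  Position 5: read '0', 1-count=1 -> q_odd (no change)
Final state: q_odd, total 1s = 1 (odd); the DFA requires an odd count -> accept

1


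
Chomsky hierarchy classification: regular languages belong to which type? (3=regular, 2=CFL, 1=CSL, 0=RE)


Chomsky hierarchy levels:
  Type 3: Regular (DFA/NFA/regex)
  Type 2: Context-free (PDA)
  Type 1: Context-sensitive
  Type 0: Recursively enumerable (TM)
'regular' corresponds to Type 3

3


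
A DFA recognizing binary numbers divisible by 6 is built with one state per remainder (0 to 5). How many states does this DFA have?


Divisibility by 6 is tracked via the remainder mod 6: 0, 1, ..., 5
The construction assigns one state to each remainder
Number of remainders = 6

6


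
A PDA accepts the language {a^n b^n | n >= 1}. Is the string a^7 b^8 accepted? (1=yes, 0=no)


Language requires equal numbers of a's and b's
PDA pushes for each 'a', pops for each 'b'
Number of a's = 7
Number of b's = 8
7 != 8 -> Reject

0


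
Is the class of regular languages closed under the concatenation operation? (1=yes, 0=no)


Regular languages are closed under:
- Union (DFA product construction)
- Intersection (DFA product construction)
- Complement (swap accept/reject states)
- Concatenation (NFA construction)
- Kleene star (NFA construction)
concatenation is in this list
Therefore: closed

1


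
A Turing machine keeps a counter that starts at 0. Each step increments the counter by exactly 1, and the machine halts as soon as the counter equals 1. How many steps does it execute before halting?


Counter starts at 0. Counting sequence:
  Step 1: counter = 1
Counter reached 1 -> halt
Total steps = 1

1


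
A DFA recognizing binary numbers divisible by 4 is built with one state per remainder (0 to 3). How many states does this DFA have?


Divisibility by 4 is tracked via the remainder mod 4: 0, 1, ..., 3
The construction assigns one state to each remainder
Number of remainders = 4

4


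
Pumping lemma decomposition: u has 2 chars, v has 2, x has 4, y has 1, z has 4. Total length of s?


|s| = |u| + |v| + |x| + |y| + |z|
= 2 + 2 + 4 + 1 + 4
= 4 + 4 + 5
= 8 + 5
= 13

13


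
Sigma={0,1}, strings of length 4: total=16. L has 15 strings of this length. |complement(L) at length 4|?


Alphabet: {0,1}
String length: 4
Total strings of length 4 = 2^4 = 16
Strings in L = 15
Complement = total - |L|
= 16 - 15
= 1

1


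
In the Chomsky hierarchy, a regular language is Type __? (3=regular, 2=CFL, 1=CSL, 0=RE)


Chomsky hierarchy levels:
  Type 3: Regular (DFA/NFA/regex)
  Type 2: Context-free (PDA)
  Type 1: Context-sensitive
  Type 0: Recursively enumerable (TM)
'regular' corresponds to Type 3

3


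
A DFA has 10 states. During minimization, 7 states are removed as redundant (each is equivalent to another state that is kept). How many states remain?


Original DFA: 10 states
Redundant states removed: 7
Minimized states = original - removed
= 10 - 7
= 3

3


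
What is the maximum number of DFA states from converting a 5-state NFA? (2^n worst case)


NFA has 5 states
Subset construction: each DFA state = subset of NFA states
Maximum subsets = 2^5
2^5 = 32

32


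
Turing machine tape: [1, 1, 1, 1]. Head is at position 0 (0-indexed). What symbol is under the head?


Tape: [1, 1, 1, 1]
Positions: 0 1 2 3
Values:    1 1 1 1
Head at position 0
tape[0] = 1

1


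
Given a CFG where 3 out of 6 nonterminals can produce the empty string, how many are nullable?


Nonterminals: {S, A, B, C, D, E}
A nonterminal is nullable if it can derive epsilon
Counting nullable nonterminals: 3
Total nullable = 3

3


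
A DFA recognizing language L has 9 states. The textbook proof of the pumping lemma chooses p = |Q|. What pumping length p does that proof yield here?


Pumping lemma for regular languages (standard proof):
Take p = |Q|, the number of DFA states.
Any string of length >= |Q| passes through |Q|+1 states while reading its first |Q| symbols,
so by pigeonhole some state repeats, giving the loop that can be pumped.
Here |Q| = 9
Therefore the proof uses p = 9

9


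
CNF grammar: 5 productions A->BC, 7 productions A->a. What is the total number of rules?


CNF allows two rule forms:
  A -> BC (binary): 5 rules
  A -> a (terminal): 7 rules
Total = 5 + 7 = 12

12


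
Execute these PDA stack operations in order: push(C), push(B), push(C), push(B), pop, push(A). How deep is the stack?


Tracing stack operations:
  push(C) -> stack = [C], depth=1
  push(B) -> stack = [C,B], depth=2
  push(C) -> stack = [C,B,C], depth=3
  push(B) -> stack = [C,B,C,B], depth=4
  pop -> removed B, stack = [C,B,C], depth=3
  push(A) -> stack = [C,B,C,A], depth=4
Final depth = 4

4


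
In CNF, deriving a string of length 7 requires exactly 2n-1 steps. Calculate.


Chomsky Normal Form derivation:
String length n = 7
Each step either:
  - Splits a nonterminal into two (n-1 such steps)
  - Converts a nonterminal to terminal (n such steps)
Total = (n-1) + n = 2n - 1
= 2(7) - 1
= 14 - 1
= 13

13


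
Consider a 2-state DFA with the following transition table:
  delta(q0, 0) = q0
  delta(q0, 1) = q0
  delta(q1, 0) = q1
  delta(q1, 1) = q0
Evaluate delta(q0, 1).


Looking up transition function:
delta(q0, 1) in the table
Row: q0, Column: 1
Result: q0

q0


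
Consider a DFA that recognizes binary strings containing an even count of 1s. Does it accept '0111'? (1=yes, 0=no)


DFA has 2 states: q_even (start, accept=yes) and q_odd
Processing string '0111' character by character:
  Position 0: read '0', 1-count=0 -> q_even (no change)
  Position 1: read '1', 1-count=1 -> q_odd
  Position 2: read '1', 1-count=2 -> q_even
  Position 3: read '1', 1-count=3 -> q_odd
Final state: q_odd, total 1s = 3 (odd); the DFA requires an even count -> reject

0


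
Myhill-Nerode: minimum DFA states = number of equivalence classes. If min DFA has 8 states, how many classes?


Myhill-Nerode theorem:
Number of equivalence classes = number of states in minimal DFA
Minimal DFA states = 8
Therefore equivalence classes = 8

8


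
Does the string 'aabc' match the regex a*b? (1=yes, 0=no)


Pattern: a*b
String: 'aabc'
Pattern requires: zero or more 'a's followed by exactly one 'b'
Found 2 leading 'a's
Remaining: 'bc'
Remaining is not 'b' -> no match
Result: 0

0


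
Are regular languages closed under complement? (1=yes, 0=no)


Regular languages are closed under all standard operations:
- Union: Yes (product construction)
- Intersection: Yes (product construction)
- Complement: Yes (swap accept/reject)
- Concatenation: Yes (NFA construction)
Operation: complement -> Closed

1


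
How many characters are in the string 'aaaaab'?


String: 'aaaaab'
Counting characters:
  'a' appears 5 time(s)
  'b' appears 1 time(s)
Total length = 5 + 1 = 6

6


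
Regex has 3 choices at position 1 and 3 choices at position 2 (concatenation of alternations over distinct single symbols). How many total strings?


First group: 3 alternatives
Second group: 3 alternatives
Concatenation: each choice from group 1 pairs with each from group 2
Total = 3 x 3 = 9

9


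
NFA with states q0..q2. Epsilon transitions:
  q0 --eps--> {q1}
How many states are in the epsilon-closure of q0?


Starting from q0
Initialize closure = {q0}
Follow epsilon from q0 -> add q1
Final closure: {q0, q1}
Size = 2

2


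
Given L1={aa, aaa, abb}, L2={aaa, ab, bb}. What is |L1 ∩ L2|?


L1 = {aa, aaa, abb}
L2 = {aaa, ab, bb}
Checking each string in L1 against L2:
  'aa': in L2? No
  'aaa': in L2? Yes
  'abb': in L2? No
Intersection = {aaa}
|L1 ∩ L2| = 1

1


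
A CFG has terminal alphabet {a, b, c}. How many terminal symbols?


Terminal symbols: a, b, c
Counting each: a (#1), b (#2), c (#3)
Total = 3

3


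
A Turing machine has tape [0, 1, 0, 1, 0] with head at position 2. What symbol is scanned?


Tape: [0, 1, 0, 1, 0]
Positions: 0 1 2 3 4
Values:    0 1 0 1 0
Head at position 2
tape[2] = 0

0


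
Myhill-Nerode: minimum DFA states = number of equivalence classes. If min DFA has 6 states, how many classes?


Myhill-Nerode theorem:
Number of equivalence classes = number of states in minimal DFA
Minimal DFA states = 6
Therefore equivalence classes = 6

6


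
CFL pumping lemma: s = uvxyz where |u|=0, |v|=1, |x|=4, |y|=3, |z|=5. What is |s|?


|s| = |u| + |v| + |x| + |y| + |z|
= 0 + 1 + 4 + 3 + 5
= 1 + 4 + 8
= 5 + 8
= 13

13


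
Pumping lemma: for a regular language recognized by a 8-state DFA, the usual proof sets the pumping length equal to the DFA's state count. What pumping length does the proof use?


Pumping lemma for regular languages (standard proof):
Take p = |Q|, the number of DFA states.
Any string of length >= |Q| passes through |Q|+1 states while reading its first |Q| symbols,
so by pigeonhole some state repeats, giving the loop that can be pumped.
Here |Q| = 8
Therefore the proof uses p = 8

8


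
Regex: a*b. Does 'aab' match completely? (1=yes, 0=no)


Pattern: a*b
String: 'aab'
Pattern requires: zero or more 'a's followed by exactly one 'b'
Found 2 leading 'a's
Remaining: 'b'
Remaining is exactly 'b' -> match
Result: 1

1


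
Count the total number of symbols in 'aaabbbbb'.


String: 'aaabbbbb'
Counting characters:
  'a' appears 3 time(s)
  'b' appears 5 time(s)
Total length = 3 + 5 = 8

8


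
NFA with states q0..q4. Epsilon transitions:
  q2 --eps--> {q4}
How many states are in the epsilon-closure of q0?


Starting from q0
Initialize closure = {q0}
q0 has no outgoing epsilon transitions -> nothing to add
Final closure: {q0}
Size = 1

1


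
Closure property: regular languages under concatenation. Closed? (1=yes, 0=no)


Regular languages are closed under:
- Union (DFA product construction)
- Intersection (DFA product construction)
- Complement (swap accept/reject states)
- Concatenation (NFA construction)
- Kleene star (NFA construction)
concatenation is in this list
Therefore: closed

1


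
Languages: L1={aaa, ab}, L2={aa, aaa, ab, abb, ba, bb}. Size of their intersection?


L1 = {aaa, ab}
L2 = {aa, aaa, ab, abb, ba, bb}
Checking each string in L1 against L2:
  'aaa': in L2? Yes
  'ab': in L2? Yes
Intersection = {aaa, ab}
|L1 ∩ L2| = 2

2


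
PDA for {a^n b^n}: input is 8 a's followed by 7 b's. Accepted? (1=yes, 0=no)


Language requires equal numbers of a's and b's
PDA pushes for each 'a', pops for each 'b'
Number of a's = 8
Number of b's = 7
8 != 7 -> Reject

0


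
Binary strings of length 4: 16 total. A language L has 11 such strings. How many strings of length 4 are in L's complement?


Alphabet: {0,1}
String length: 4
Total strings of length 4 = 2^4 = 16
Strings in L = 11
Complement = total - |L|
= 16 - 11
= 5

5


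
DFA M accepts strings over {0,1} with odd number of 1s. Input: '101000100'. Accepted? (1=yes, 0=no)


DFA has 2 states: q_even (start, accept=no) and q_odd
Processing string '101000100' character by character:
  Position 0: read '1', 1-count=1 -> q_odd
  Position 1: read '0', 1-count=1 -> q_odd (no change)
  Position 2: read '1', 1-count=2 -> q_even
  Position 3: read '0', 1-count=2 -> q_even (no change)
  Position 4: read '0', 1-count=2 -> q_even (no change)
  Position 5: read '0', 1-count=2 -> q_even (no change)
  Position 6: read '1', 1-count=3 -> q_odd
  Position 7: read '0', 1-count=3 -> q_odd (no change)
  Position 8: read '0', 1-count=3 -> q_odd (no change)
Final state: q_odd, total 1s = 3 (odd); the DFA requires an odd count -> accept

1


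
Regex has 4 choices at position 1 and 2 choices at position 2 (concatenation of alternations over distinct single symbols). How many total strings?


First group: 4 alternatives
Second group: 2 alternatives
Concatenation: each choice from group 1 pairs with each from group 2
Total = 4 x 2 = 8

8


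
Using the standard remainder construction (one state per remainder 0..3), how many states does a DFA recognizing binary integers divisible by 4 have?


Divisibility by 4 is tracked via the remainder mod 4: 0, 1, ..., 3
The construction assigns one state to each remainder
Number of remainders = 4

4


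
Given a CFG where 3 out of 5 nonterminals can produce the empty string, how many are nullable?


Nonterminals: {S, A, B, C, D}
A nonterminal is nullable if it can derive epsilon
Counting nullable nonterminals: 3
Total nullable = 3

3


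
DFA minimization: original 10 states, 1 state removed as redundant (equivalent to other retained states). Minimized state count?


Original DFA: 10 states
Redundant states removed: 1
Minimized states = original - removed
= 10 - 1
= 9

9


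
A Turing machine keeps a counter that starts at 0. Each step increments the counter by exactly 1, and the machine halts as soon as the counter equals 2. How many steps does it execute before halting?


Counter starts at 0. Counting sequence:
  Step 1: counter = 1
  Step 2: counter = 2
Counter reached 2 -> halt
Total steps = 2

2


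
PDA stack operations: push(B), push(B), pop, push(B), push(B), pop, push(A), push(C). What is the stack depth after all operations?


Tracing stack operations:
  push(B) -> stack = [B], depth=1
  push(B) -> stack = [B,B], depth=2
  pop -> removed B, stack = [B], depth=1
  push(B) -> stack = [B,B], depth=2
  push(B) -> stack = [B,B,B], depth=3
  pop -> removed B, stack = [B,B], depth=2
  push(A) -> stack = [B,B,A], depth=3
  push(C) -> stack = [B,B,A,C], depth=4
Final depth = 4

4


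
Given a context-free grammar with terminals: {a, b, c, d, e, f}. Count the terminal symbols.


Terminal symbols: a, b, c, d, e, f
Counting each: a (#1), b (#2), c (#3), d (#4), e (#5), f (#6)
Total = 6

6


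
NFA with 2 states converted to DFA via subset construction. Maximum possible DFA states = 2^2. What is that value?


NFA has 2 states
Subset construction: each DFA state = subset of NFA states
Maximum subsets = 2^2
2^2 = 4

4


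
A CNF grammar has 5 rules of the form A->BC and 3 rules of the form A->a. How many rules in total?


CNF allows two rule forms:
  A -> BC (binary): 5 rules
  A -> a (terminal): 3 rules
Total = 5 + 3 = 8

8


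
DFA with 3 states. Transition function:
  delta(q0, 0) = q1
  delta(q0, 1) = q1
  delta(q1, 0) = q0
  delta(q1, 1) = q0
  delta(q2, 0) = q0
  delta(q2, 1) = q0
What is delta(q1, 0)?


Looking up transition function:
delta(q1, 0) in the table
Row: q1, Column: 0
Result: q0

q0


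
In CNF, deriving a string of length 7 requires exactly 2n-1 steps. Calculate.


Chomsky Normal Form derivation:
String length n = 7
Each step either:
  - Splits a nonterminal into two (n-1 such steps)
  - Converts a nonterminal to terminal (n such steps)
Total = (n-1) + n = 2n - 1
= 2(7) - 1
= 14 - 1
= 13

13


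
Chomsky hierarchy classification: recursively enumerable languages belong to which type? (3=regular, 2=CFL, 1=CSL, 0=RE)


Chomsky hierarchy levels:
  Type 3: Regular (DFA/NFA/regex)
  Type 2: Context-free (PDA)
  Type 1: Context-sensitive
  Type 0: Recursively enumerable (TM)
'recursively enumerable' corresponds to Type 0

0


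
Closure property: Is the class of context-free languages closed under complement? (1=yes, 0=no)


CFL closure properties:
  Closed under: union, concatenation, Kleene star
  NOT closed under: intersection, complement
Operation 'complement' is in not-closed list -> No (not closed)

0


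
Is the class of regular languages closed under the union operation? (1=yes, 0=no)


Regular languages are closed under:
- Union (DFA product construction)
- Intersection (DFA product construction)
- Complement (swap accept/reject states)
- Concatenation (NFA construction)
- Kleene star (NFA construction)
union is in this list
Therefore: closed

1


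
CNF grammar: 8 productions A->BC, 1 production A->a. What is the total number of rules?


CNF allows two rule forms:
  A -> BC (binary): 8 rules
  A -> a (terminal): 1 rule
Total = 8 + 1 = 9

9


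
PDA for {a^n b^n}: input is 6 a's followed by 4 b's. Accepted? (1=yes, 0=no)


Language requires equal numbers of a's and b's
PDA pushes for each 'a', pops for each 'b'
Number of a's = 6
Number of b's = 4
6 != 4 -> Reject

0


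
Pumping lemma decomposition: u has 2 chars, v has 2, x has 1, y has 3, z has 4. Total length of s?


|s| = |u| + |v| + |x| + |y| + |z|
= 2 + 2 + 1 + 3 + 4
= 4 + 1 + 7
= 5 + 7
= 12

12


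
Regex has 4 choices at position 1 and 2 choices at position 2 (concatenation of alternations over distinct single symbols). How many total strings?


First group: 4 alternatives
Second group: 2 alternatives
Concatenation: each choice from group 1 pairs with each from group 2
Total = 4 x 2 = 8

8


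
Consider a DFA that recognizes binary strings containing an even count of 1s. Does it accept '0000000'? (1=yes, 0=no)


DFA has 2 states: q_even (start, accept=yes) and q_odd
Processing string '0000000' character by character:
  Position 0: read '0', 1-count=0 -> q_even (no change)
  Position 1: read '0', 1-count=0 -> q_even (no change)
  Position 2: read '0', 1-count=0 -> q_even (no change)
  Position 3: read '0', 1-count=0 -> q_even (no change)
  Position 4: read '0', 1-count=0 -> q_even (no change)
  Position 5: read '0', 1-count=0 -> q_even (no change)
  Position 6: read '0', 1-count=0 -> q_even (no change)
Final state: q_even, total 1s = 0 (even); the DFA requires an even count -> accept

1


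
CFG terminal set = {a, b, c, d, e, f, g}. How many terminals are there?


Terminal symbols: a, b, c, d, e, f, g
Counting each: a (#1), b (#2), c (#3), d (#4), e (#5), f (#6), g (#7)
Total = 7

7


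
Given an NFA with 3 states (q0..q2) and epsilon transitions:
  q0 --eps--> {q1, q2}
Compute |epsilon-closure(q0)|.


Starting from q0
Initialize closure = {q0}
Follow epsilon from q0 -> add q1
Follow epsilon from q0 -> add q2
Final closure: {q0, q1, q2}
Size = 3

3


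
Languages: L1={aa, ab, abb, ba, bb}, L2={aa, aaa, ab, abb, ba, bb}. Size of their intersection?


L1 = {aa, ab, abb, ba, bb}
L2 = {aa, aaa, ab, abb, ba, bb}
Checking each string in L1 against L2:
  'aa': in L2? Yes
  'ab': in L2? Yes
  'abb': in L2? Yes
  'ba': in L2? Yes
  'bb': in L2? Yes
Intersection = {aa, ab, abb, ba, bb}
|L1 ∩ L2| = 5

5


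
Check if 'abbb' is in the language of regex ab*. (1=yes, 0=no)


Pattern: ab*
String: 'abbb'
Pattern requires: exactly one 'a' followed by zero or more 'b's
First char is 'a' -> OK
Rest 'bbb': all b's? Yes
Result: 1

1


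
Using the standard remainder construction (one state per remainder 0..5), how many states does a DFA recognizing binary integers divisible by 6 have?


Divisibility by 6 is tracked via the remainder mod 6: 0, 1, ..., 5
The construction assigns one state to each remainder
Number of remainders = 6

6


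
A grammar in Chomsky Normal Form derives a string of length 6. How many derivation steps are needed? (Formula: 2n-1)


Chomsky Normal Form derivation:
String length n = 6
Each step either:
  - Splits a nonterminal into two (n-1 such steps)
  - Converts a nonterminal to terminal (n such steps)
Total = (n-1) + n = 2n - 1
= 2(6) - 1
= 12 - 1
= 11

11


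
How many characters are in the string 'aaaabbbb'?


String: 'aaaabbbb'
Counting characters:
  'a' appears 4 time(s)
  'b' appears 4 time(s)
Total length = 4 + 4 = 8

8


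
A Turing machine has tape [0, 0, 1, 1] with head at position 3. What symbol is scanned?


Tape: [0, 0, 1, 1]
Positions: 0 1 2 3
Values:    0 0 1 1
Head at position 3
tape[3] = 1

1


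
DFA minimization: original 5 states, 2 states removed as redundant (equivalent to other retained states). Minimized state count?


Original DFA: 5 states
Redundant states removed: 2
Minimized states = original - removed
= 5 - 2
= 3

3


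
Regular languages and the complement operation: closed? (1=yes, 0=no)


Regular languages are closed under all standard operations:
- Union: Yes (product construction)
- Intersection: Yes (product construction)
- Complement: Yes (swap accept/reject)
- Concatenation: Yes (NFA construction)
Operation: complement -> Closed

1


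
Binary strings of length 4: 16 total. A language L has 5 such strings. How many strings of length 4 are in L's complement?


Alphabet: {0,1}
String length: 4
Total strings of length 4 = 2^4 = 16
Strings in L = 5
Complement = total - |L|
= 16 - 5
= 11

11
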